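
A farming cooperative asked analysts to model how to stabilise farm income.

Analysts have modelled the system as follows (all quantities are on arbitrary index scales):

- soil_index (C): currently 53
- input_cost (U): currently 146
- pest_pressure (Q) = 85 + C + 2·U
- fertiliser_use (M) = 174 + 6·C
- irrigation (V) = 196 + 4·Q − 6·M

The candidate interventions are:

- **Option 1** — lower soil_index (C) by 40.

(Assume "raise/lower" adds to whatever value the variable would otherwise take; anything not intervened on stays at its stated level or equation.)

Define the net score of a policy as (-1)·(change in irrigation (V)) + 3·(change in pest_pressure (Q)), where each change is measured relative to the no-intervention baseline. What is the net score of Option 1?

-1400

Baseline:
  C = 53
  U = 146
  Q = 85 + 53 + 2·146 = 430
  M = 174 + 6·53 = 492
  V = 196 + 4·430 − 6·492 = -1036
Option 1 (C − 40):
  C = 53 − 40 = 13
  U = 146
  Q = 85 + 13 + 2·146 = 390
  M = 174 + 6·13 = 252
  V = 196 + 4·390 − 6·252 = 244
ΔV = 244 − (-1036) = 1280; ΔQ = 390 − 430 = -40
Score = (-1)·1280 + 3·(-40) = -1400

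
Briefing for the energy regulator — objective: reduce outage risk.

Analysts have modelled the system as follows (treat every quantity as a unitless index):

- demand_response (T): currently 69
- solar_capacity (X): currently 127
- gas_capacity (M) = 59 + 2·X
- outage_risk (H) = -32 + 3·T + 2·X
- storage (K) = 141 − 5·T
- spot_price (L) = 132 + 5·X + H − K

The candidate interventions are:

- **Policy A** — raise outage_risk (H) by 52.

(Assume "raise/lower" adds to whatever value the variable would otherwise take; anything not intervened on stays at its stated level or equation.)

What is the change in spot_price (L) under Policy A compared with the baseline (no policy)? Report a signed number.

52

Baseline:
  T = 69
  X = 127
  H = -32 + 3·69 + 2·127 = 429
  K = 141 − 5·69 = -204
  L = 132 + 5·127 + 429 − (-204) = 1400
Policy A (H + 52):
  T = 69
  X = 127
  H = -32 + 3·69 + 2·127 (+52 from intervention) = 481
  K = 141 − 5·69 = -204
  L = 132 + 5·127 + 481 − (-204) = 1452
Change in L: 1452 − 1400 = 52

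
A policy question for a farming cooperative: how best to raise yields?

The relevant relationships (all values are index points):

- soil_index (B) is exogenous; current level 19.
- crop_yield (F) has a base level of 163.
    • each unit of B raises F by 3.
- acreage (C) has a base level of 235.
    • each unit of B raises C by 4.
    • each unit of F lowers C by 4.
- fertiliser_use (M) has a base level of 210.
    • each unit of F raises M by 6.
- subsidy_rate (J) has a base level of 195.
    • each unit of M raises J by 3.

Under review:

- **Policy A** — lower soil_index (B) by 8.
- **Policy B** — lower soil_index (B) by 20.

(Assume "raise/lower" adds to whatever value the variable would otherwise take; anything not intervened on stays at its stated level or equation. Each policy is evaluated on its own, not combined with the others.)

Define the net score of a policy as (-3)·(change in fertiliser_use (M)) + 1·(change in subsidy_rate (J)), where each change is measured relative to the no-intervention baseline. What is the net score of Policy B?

Baseline:
  B = 19
  F = 163 + 3·19 = 220
  M = 210 + 6·220 = 1530
  J = 195 + 3·1530 = 4785
Policy B (B − 20):
  B = 19 − 20 = -1
  F = 163 + 3·(-1) = 160
  M = 210 + 6·160 = 1170
  J = 195 + 3·1170 = 3705
ΔM = 1170 − 1530 = -360; ΔJ = 3705 − 4785 = -1080
Score = (-3)·(-360) + 1·(-1080) = 0

0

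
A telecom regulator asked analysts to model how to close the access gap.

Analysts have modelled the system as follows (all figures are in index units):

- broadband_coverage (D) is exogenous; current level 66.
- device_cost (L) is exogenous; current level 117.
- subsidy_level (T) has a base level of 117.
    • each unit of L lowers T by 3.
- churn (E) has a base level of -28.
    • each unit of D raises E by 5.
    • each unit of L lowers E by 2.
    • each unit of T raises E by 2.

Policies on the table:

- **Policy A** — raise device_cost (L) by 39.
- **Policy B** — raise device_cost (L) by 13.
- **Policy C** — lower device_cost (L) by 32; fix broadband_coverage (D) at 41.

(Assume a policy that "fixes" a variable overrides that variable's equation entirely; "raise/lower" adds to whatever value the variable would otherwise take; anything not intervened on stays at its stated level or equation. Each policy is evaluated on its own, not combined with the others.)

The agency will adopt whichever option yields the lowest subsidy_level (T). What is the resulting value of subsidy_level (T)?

-351

Policy A (L + 39):
  L = 117 + 39 = 156
  T = 117 − 3·156 = -351
Policy B (L + 13):
  L = 117 + 13 = 130
  T = 117 − 3·130 = -273
Policy C (L − 32, D := 41):
  L = 117 − 32 = 85
  T = 117 − 3·85 = -138
Comparing — Policy A: T=-351, Policy B: T=-273, Policy C: T=-138. Lowest is -351 (Policy A).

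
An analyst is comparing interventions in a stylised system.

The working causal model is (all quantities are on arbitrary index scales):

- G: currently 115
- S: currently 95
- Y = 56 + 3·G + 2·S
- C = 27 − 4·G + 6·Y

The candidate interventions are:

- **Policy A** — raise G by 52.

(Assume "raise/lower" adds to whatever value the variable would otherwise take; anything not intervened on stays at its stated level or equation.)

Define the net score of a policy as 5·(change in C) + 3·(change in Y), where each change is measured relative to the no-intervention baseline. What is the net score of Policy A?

4108

Baseline:
  G = 115
  S = 95
  Y = 56 + 3·115 + 2·95 = 591
  C = 27 − 4·115 + 6·591 = 3113
Policy A (G + 52):
  G = 115 + 52 = 167
  S = 95
  Y = 56 + 3·167 + 2·95 = 747
  C = 27 − 4·167 + 6·747 = 3841
ΔC = 3841 − 3113 = 728; ΔY = 747 − 591 = 156
Score = 5·728 + 3·156 = 4108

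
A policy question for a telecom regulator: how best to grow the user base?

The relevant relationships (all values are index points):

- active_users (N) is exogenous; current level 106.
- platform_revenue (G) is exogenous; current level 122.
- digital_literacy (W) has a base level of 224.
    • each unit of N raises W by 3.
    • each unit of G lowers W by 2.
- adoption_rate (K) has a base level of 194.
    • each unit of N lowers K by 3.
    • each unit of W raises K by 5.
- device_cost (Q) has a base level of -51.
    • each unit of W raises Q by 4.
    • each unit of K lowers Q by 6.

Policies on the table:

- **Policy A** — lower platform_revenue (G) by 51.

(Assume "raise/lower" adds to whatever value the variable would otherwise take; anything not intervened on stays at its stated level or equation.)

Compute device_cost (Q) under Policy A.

Policy A (G − 51):
  N = 106
  G = 122 − 51 = 71
  W = 224 + 3·106 − 2·71 = 400
  K = 194 − 3·106 + 5·400 = 1876
  Q = -51 + 4·400 − 6·1876 = -9707

-9707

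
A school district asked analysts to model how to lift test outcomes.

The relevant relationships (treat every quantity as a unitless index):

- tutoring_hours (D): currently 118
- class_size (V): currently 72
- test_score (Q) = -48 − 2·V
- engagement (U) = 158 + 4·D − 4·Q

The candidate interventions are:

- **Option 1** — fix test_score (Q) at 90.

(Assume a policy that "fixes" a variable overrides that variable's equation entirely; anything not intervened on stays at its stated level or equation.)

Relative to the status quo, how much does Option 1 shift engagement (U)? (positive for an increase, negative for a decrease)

-1128

Baseline:
  D = 118
  V = 72
  Q = -48 − 2·72 = -192
  U = 158 + 4·118 − 4·(-192) = 1398
Option 1 (Q := 90):
  D = 118
  V = 72
  Q = 90
  U = 158 + 4·118 − 4·90 = 270
Change in U: 270 − 1398 = -1128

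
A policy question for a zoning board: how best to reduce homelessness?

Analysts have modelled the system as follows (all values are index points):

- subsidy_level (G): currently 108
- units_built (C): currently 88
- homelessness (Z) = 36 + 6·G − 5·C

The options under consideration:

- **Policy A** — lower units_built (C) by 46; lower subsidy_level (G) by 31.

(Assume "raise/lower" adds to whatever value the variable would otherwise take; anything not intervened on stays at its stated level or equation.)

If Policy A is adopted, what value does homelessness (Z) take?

288

Policy A (C − 46, G − 31):
  G = 108 − 31 = 77
  C = 88 − 46 = 42
  Z = 36 + 6·77 − 5·42 = 288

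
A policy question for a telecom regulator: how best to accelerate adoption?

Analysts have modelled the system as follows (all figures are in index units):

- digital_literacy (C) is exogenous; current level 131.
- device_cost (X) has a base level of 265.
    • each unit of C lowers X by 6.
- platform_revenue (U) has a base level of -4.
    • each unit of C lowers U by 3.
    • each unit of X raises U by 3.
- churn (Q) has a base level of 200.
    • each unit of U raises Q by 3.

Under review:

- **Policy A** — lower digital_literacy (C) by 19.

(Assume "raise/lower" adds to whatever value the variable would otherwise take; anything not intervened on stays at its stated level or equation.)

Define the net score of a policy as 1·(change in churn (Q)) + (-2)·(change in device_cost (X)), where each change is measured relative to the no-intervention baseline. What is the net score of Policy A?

Baseline:
  C = 131
  X = 265 − 6·131 = -521
  U = -4 − 3·131 + 3·(-521) = -1960
  Q = 200 + 3·(-1960) = -5680
Policy A (C − 19):
  C = 131 − 19 = 112
  X = 265 − 6·112 = -407
  U = -4 − 3·112 + 3·(-407) = -1561
  Q = 200 + 3·(-1561) = -4483
ΔQ = -4483 − (-5680) = 1197; ΔX = -407 − (-521) = 114
Score = 1·1197 + (-2)·114 = 969

969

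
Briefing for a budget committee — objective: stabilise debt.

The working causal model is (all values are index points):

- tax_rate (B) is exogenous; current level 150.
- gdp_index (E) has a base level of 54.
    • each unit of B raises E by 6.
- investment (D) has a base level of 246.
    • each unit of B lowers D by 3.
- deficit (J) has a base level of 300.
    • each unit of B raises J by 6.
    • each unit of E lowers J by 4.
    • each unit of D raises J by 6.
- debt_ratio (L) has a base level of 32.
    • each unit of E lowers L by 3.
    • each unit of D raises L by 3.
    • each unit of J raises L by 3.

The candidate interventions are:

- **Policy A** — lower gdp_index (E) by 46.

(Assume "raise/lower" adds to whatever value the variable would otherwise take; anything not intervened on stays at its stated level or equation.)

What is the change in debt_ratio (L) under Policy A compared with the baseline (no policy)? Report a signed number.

690

Baseline:
  B = 150
  E = 54 + 6·150 = 954
  D = 246 − 3·150 = -204
  J = 300 + 6·150 − 4·954 + 6·(-204) = -3840
  L = 32 − 3·954 + 3·(-204) + 3·(-3840) = -14962
Policy A (E − 46):
  B = 150
  E = 54 + 6·150 (−46 from intervention) = 908
  D = 246 − 3·150 = -204
  J = 300 + 6·150 − 4·908 + 6·(-204) = -3656
  L = 32 − 3·908 + 3·(-204) + 3·(-3656) = -14272
Change in L: -14272 − (-14962) = 690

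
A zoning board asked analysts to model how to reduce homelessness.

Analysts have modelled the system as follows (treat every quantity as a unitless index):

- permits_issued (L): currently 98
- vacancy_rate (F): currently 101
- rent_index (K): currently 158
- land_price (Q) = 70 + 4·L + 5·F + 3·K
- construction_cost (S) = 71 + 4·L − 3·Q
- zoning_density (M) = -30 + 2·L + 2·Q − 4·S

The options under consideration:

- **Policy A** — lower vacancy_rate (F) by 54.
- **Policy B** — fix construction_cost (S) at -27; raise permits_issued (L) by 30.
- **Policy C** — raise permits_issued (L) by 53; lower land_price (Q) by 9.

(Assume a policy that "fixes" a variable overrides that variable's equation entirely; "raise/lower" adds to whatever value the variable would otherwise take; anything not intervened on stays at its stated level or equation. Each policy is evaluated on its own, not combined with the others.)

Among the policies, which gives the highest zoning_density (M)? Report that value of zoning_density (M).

20588

Policy A (F − 54):
  L = 98
  F = 101 − 54 = 47
  K = 158
  Q = 70 + 4·98 + 5·47 + 3·158 = 1171
  S = 71 + 4·98 − 3·1171 = -3050
  M = -30 + 2·98 + 2·1171 − 4·(-3050) = 14708
Policy B (S := -27, L + 30):
  L = 98 + 30 = 128
  F = 101
  K = 158
  Q = 70 + 4·128 + 5·101 + 3·158 = 1561
  S = -27
  M = -30 + 2·128 + 2·1561 − 4·(-27) = 3456
Policy C (L + 53, Q − 9):
  L = 98 + 53 = 151
  F = 101
  K = 158
  Q = 70 + 4·151 + 5·101 + 3·158 (−9 from intervention) = 1644
  S = 71 + 4·151 − 3·1644 = -4257
  M = -30 + 2·151 + 2·1644 − 4·(-4257) = 20588
Comparing — Policy A: M=14708, Policy B: M=3456, Policy C: M=20588. Highest is 20588 (Policy C).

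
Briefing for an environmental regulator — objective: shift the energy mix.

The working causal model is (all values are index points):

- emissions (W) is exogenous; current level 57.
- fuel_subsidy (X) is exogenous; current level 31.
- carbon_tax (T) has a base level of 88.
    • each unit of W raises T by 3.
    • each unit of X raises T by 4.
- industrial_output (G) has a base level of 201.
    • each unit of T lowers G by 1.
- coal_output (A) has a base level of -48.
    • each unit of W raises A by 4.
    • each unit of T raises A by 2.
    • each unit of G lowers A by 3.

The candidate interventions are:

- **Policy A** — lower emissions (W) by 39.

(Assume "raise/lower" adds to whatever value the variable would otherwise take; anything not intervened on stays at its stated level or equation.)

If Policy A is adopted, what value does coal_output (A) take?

751

Policy A (W − 39):
  W = 57 − 39 = 18
  X = 31
  T = 88 + 3·18 + 4·31 = 266
  G = 201 − 266 = -65
  A = -48 + 4·18 + 2·266 − 3·(-65) = 751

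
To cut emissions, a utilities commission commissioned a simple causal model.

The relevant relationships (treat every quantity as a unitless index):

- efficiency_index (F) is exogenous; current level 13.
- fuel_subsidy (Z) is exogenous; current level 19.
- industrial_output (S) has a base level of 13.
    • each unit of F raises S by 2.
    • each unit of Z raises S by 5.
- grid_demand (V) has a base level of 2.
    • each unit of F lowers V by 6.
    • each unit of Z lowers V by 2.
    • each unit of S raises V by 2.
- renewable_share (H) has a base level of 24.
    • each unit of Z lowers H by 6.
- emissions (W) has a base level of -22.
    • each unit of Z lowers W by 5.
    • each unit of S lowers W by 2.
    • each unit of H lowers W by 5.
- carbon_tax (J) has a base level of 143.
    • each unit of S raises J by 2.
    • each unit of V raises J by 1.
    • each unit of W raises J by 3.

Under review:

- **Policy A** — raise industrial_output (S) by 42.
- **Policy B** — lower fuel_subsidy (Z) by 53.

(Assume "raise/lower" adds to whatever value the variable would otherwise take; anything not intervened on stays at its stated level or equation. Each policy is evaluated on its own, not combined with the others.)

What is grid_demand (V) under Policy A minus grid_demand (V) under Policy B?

Policy A (S + 42):
  F = 13
  Z = 19
  S = 13 + 2·13 + 5·19 (+42 from intervention) = 176
  V = 2 − 6·13 − 2·19 + 2·176 = 238
Policy B (Z − 53):
  F = 13
  Z = 19 − 53 = -34
  S = 13 + 2·13 + 5·(-34) = -131
  V = 2 − 6·13 − 2·(-34) + 2·(-131) = -270
V: 238 − (-270) = 508

508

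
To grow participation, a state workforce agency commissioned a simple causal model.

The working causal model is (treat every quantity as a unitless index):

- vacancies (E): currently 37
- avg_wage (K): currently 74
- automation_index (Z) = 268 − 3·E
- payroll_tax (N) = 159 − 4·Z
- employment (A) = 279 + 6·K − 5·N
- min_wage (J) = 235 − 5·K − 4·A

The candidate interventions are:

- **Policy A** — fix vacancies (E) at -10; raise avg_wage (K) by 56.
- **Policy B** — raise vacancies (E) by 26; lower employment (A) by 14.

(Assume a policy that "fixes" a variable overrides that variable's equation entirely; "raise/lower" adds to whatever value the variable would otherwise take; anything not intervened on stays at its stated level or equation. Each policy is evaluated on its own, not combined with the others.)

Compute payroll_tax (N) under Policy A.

-1033

Policy A (E := -10, K + 56):
  E = -10
  Z = 268 − 3·(-10) = 298
  N = 159 − 4·298 = -1033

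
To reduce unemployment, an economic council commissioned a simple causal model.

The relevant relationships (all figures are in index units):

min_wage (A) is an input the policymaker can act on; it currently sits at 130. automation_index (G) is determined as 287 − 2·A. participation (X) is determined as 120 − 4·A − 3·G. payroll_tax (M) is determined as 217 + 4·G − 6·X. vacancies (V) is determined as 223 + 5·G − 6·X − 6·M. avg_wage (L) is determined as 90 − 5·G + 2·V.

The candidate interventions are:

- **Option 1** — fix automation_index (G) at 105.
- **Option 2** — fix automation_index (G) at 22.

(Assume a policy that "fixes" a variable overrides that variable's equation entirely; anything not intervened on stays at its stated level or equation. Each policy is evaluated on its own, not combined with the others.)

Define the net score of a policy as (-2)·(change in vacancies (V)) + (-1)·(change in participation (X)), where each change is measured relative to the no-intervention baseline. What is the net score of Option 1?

17238

Baseline:
  A = 130
  G = 287 − 2·130 = 27
  X = 120 − 4·130 − 3·27 = -481
  M = 217 + 4·27 − 6·(-481) = 3211
  V = 223 + 5·27 − 6·(-481) − 6·3211 = -16022
Option 1 (G := 105):
  A = 130
  G = 105
  X = 120 − 4·130 − 3·105 = -715
  M = 217 + 4·105 − 6·(-715) = 4927
  V = 223 + 5·105 − 6·(-715) − 6·4927 = -24524
ΔV = -24524 − (-16022) = -8502; ΔX = -715 − (-481) = -234
Score = (-2)·(-8502) + (-1)·(-234) = 17238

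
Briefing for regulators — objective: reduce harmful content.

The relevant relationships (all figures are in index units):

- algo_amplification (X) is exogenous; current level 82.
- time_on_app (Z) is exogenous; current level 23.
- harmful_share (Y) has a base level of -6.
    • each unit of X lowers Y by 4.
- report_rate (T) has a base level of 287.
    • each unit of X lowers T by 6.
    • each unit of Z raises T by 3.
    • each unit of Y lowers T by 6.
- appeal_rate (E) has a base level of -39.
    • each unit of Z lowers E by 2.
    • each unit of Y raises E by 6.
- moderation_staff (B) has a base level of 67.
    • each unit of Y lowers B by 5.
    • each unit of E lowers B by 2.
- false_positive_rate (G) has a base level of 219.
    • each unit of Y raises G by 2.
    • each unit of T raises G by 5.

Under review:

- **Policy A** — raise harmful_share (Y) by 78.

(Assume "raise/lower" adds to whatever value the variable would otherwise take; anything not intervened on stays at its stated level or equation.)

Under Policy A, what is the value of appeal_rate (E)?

Policy A (Y + 78):
  X = 82
  Z = 23
  Y = -6 − 4·82 (+78 from intervention) = -256
  E = -39 − 2·23 + 6·(-256) = -1621

-1621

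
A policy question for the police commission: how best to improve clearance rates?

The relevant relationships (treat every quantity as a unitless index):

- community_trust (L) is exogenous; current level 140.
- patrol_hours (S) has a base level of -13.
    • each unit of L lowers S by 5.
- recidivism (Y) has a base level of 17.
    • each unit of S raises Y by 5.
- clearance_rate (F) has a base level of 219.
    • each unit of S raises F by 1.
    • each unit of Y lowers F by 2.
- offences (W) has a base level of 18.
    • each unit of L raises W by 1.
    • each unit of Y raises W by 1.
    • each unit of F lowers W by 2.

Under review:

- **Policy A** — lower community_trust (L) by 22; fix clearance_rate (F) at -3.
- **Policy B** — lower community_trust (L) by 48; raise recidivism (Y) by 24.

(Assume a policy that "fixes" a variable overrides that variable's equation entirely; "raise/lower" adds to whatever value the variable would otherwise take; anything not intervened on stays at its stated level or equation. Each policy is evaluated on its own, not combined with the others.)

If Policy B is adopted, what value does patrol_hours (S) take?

-473

Policy B (L − 48, Y + 24):
  L = 140 − 48 = 92
  S = -13 − 5·92 = -473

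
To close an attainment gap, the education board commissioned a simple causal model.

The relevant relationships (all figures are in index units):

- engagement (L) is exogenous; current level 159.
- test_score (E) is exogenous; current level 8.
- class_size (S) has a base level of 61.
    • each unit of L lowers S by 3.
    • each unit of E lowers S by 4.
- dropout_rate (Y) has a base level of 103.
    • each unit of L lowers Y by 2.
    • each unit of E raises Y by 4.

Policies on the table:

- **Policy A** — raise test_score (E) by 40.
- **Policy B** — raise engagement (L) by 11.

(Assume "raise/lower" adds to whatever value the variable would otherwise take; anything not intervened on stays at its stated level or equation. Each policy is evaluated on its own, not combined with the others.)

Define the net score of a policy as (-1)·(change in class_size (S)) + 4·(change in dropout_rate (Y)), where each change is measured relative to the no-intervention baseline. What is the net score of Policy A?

Baseline:
  L = 159
  E = 8
  S = 61 − 3·159 − 4·8 = -448
  Y = 103 − 2·159 + 4·8 = -183
Policy A (E + 40):
  L = 159
  E = 8 + 40 = 48
  S = 61 − 3·159 − 4·48 = -608
  Y = 103 − 2·159 + 4·48 = -23
ΔS = -608 − (-448) = -160; ΔY = -23 − (-183) = 160
Score = (-1)·(-160) + 4·160 = 800

800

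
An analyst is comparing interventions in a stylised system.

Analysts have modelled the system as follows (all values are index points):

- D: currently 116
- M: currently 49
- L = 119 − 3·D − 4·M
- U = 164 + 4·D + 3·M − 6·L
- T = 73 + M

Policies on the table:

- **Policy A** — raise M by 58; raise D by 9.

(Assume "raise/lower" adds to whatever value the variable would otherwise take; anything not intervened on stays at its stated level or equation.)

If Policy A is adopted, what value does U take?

5089

Policy A (M + 58, D + 9):
  D = 116 + 9 = 125
  M = 49 + 58 = 107
  L = 119 − 3·125 − 4·107 = -684
  U = 164 + 4·125 + 3·107 − 6·(-684) = 5089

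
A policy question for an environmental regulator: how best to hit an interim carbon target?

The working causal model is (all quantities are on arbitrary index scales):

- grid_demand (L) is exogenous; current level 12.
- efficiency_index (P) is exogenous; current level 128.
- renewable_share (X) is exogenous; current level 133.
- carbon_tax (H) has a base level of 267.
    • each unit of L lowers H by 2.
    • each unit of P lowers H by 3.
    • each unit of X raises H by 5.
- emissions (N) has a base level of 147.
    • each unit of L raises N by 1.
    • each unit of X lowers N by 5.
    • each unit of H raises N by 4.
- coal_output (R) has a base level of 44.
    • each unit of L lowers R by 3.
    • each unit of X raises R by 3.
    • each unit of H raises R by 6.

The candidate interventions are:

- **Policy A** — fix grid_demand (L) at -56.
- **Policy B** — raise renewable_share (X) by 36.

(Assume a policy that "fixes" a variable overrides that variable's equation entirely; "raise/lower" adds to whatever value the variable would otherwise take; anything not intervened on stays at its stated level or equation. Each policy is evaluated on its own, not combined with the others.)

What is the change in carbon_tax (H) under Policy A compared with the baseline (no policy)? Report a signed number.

Baseline:
  L = 12
  P = 128
  X = 133
  H = 267 − 2·12 − 3·128 + 5·133 = 524
Policy A (L := -56):
  L = -56
  P = 128
  X = 133
  H = 267 − 2·(-56) − 3·128 + 5·133 = 660
Change in H: 660 − 524 = 136

136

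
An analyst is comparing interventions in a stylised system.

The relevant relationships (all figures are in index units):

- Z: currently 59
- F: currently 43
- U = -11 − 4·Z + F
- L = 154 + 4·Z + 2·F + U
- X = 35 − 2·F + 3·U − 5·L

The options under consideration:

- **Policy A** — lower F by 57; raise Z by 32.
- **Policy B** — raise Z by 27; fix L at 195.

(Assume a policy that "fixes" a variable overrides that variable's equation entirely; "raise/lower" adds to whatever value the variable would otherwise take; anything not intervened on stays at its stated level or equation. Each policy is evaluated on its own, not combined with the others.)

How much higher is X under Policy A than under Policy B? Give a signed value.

Policy A (F − 57, Z + 32):
  Z = 59 + 32 = 91
  F = 43 − 57 = -14
  U = -11 − 4·91 + (-14) = -389
  L = 154 + 4·91 + 2·(-14) + (-389) = 101
  X = 35 − 2·(-14) + 3·(-389) − 5·101 = -1609
Policy B (Z + 27, L := 195):
  Z = 59 + 27 = 86
  F = 43
  U = -11 − 4·86 + 43 = -312
  L = 195
  X = 35 − 2·43 + 3·(-312) − 5·195 = -1962
X: -1609 − (-1962) = 353

353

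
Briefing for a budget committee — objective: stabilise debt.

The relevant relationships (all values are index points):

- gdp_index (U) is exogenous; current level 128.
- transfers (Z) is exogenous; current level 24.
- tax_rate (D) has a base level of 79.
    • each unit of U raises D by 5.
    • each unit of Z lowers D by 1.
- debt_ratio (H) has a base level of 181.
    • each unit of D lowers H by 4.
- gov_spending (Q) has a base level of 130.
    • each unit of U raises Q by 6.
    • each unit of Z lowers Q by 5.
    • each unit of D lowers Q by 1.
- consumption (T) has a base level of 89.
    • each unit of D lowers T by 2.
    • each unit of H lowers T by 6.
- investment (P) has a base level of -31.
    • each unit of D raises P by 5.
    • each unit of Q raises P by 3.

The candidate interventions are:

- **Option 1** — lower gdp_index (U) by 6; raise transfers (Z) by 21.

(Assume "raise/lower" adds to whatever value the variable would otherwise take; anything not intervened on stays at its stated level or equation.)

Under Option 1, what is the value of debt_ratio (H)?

-2395

Option 1 (U − 6, Z + 21):
  U = 128 − 6 = 122
  Z = 24 + 21 = 45
  D = 79 + 5·122 − 45 = 644
  H = 181 − 4·644 = -2395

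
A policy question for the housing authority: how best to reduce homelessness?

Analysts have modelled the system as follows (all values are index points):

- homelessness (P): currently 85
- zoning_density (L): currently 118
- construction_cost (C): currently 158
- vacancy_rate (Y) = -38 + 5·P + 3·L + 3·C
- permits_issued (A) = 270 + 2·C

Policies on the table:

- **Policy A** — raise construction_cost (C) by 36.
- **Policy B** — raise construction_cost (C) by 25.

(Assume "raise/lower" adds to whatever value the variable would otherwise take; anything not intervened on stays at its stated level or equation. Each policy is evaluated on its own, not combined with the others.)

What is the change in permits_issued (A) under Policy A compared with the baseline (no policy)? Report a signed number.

72

Baseline:
  C = 158
  A = 270 + 2·158 = 586
Policy A (C + 36):
  C = 158 + 36 = 194
  A = 270 + 2·194 = 658
Change in A: 658 − 586 = 72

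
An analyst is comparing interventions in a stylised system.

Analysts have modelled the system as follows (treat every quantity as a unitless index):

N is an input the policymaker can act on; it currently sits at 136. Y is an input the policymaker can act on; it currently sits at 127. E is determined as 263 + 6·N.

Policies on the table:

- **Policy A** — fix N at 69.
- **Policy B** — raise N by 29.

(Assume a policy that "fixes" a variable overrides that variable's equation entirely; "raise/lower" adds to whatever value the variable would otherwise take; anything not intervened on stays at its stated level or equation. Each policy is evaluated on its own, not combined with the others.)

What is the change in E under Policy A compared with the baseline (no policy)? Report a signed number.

-402

Baseline:
  N = 136
  E = 263 + 6·136 = 1079
Policy A (N := 69):
  N = 69
  E = 263 + 6·69 = 677
Change in E: 677 − 1079 = -402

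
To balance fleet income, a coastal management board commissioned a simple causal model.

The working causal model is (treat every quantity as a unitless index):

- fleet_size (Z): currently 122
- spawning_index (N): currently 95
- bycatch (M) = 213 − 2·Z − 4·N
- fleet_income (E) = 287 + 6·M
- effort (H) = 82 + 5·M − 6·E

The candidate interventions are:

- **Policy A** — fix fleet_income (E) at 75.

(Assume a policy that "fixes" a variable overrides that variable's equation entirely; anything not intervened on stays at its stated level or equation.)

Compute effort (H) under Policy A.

Policy A (E := 75):
  Z = 122
  N = 95
  M = 213 − 2·122 − 4·95 = -411
  E = 75
  H = 82 + 5·(-411) − 6·75 = -2423

-2423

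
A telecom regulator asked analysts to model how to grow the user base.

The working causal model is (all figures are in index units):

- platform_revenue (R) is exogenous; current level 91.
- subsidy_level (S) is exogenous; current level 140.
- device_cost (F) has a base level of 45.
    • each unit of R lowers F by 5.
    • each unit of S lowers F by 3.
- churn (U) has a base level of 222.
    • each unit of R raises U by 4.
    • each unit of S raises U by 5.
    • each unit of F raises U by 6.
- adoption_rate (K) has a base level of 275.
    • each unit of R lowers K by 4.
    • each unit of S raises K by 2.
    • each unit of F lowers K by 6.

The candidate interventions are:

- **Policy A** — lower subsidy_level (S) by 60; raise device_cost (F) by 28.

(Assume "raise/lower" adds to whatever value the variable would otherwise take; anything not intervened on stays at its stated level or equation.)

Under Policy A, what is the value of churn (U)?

Policy A (S − 60, F + 28):
  R = 91
  S = 140 − 60 = 80
  F = 45 − 5·91 − 3·80 (+28 from intervention) = -622
  U = 222 + 4·91 + 5·80 + 6·(-622) = -2746

-2746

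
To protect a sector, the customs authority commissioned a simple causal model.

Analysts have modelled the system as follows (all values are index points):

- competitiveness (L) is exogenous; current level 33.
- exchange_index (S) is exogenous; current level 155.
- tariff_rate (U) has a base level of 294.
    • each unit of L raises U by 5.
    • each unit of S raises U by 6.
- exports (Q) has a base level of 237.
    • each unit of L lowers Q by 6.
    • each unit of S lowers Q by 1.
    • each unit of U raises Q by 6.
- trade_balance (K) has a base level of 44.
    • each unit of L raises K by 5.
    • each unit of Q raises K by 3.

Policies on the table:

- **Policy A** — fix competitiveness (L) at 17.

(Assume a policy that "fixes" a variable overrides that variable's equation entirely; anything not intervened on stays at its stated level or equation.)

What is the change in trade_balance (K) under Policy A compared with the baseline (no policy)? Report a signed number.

Baseline:
  L = 33
  S = 155
  U = 294 + 5·33 + 6·155 = 1389
  Q = 237 − 6·33 − 155 + 6·1389 = 8218
  K = 44 + 5·33 + 3·8218 = 24863
Policy A (L := 17):
  L = 17
  S = 155
  U = 294 + 5·17 + 6·155 = 1309
  Q = 237 − 6·17 − 155 + 6·1309 = 7834
  K = 44 + 5·17 + 3·7834 = 23631
Change in K: 23631 − 24863 = -1232

-1232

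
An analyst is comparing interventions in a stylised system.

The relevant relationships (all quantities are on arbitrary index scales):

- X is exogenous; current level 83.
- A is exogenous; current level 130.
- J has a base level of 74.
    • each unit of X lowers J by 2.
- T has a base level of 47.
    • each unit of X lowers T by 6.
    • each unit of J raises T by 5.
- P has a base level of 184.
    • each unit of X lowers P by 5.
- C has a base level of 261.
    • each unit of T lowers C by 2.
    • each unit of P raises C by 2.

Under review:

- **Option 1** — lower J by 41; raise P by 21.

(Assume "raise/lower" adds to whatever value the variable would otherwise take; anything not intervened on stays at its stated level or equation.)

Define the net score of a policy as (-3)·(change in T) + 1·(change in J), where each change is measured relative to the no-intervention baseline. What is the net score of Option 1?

Baseline:
  X = 83
  J = 74 − 2·83 = -92
  T = 47 − 6·83 + 5·(-92) = -911
Option 1 (J − 41, P + 21):
  X = 83
  J = 74 − 2·83 (−41 from intervention) = -133
  T = 47 − 6·83 + 5·(-133) = -1116
ΔT = -1116 − (-911) = -205; ΔJ = -133 − (-92) = -41
Score = (-3)·(-205) + 1·(-41) = 574

574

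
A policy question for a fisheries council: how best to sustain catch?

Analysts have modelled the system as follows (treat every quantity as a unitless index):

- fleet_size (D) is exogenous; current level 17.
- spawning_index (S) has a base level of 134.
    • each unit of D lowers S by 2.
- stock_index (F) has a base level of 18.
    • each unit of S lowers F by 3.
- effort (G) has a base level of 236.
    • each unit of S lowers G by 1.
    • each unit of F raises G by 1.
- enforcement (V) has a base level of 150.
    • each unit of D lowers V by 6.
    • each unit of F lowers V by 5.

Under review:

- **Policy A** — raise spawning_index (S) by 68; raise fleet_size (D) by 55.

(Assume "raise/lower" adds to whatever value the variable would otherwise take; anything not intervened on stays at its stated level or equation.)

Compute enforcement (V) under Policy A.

Policy A (S + 68, D + 55):
  D = 17 + 55 = 72
  S = 134 − 2·72 (+68 from intervention) = 58
  F = 18 − 3·58 = -156
  V = 150 − 6·72 − 5·(-156) = 498

498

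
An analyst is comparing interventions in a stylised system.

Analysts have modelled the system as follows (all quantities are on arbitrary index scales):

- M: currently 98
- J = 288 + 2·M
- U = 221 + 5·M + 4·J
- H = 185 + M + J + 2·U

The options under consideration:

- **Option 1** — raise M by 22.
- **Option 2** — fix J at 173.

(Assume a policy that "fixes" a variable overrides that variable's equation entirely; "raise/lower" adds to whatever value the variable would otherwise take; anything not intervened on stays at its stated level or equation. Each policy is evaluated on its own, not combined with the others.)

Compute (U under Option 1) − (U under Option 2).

Option 1 (M + 22):
  M = 98 + 22 = 120
  J = 288 + 2·120 = 528
  U = 221 + 5·120 + 4·528 = 2933
Option 2 (J := 173):
  M = 98
  J = 173
  U = 221 + 5·98 + 4·173 = 1403
U: 2933 − 1403 = 1530

1530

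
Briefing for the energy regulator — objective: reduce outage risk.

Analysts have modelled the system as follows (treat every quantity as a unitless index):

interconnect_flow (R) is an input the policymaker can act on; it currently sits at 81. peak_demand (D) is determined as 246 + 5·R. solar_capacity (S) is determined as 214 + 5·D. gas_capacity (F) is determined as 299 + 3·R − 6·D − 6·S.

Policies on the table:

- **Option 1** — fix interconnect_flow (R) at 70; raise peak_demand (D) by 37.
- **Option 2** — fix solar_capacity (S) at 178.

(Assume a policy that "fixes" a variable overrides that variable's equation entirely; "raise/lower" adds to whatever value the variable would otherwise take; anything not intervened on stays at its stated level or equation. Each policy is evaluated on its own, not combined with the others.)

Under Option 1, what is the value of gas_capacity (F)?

-23563

Option 1 (R := 70, D + 37):
  R = 70
  D = 246 + 5·70 (+37 from intervention) = 633
  S = 214 + 5·633 = 3379
  F = 299 + 3·70 − 6·633 − 6·3379 = -23563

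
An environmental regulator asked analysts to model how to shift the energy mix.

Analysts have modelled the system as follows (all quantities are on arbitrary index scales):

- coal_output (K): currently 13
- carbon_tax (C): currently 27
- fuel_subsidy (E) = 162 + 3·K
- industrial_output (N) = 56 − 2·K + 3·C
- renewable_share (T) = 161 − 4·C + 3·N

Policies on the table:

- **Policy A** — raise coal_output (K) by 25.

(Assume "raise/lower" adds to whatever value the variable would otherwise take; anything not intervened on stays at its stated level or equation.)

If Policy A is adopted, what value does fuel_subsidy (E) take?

Policy A (K + 25):
  K = 13 + 25 = 38
  E = 162 + 3·38 = 276

276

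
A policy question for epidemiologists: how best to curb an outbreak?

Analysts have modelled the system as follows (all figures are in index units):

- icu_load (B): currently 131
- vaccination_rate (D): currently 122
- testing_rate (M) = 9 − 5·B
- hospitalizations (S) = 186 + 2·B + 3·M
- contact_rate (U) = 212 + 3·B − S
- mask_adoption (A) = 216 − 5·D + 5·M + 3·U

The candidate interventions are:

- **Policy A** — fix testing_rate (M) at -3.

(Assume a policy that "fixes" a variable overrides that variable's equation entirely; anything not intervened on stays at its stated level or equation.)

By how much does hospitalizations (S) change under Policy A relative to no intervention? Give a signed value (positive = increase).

1929

Baseline:
  B = 131
  M = 9 − 5·131 = -646
  S = 186 + 2·131 + 3·(-646) = -1490
Policy A (M := -3):
  B = 131
  M = -3
  S = 186 + 2·131 + 3·(-3) = 439
Change in S: 439 − (-1490) = 1929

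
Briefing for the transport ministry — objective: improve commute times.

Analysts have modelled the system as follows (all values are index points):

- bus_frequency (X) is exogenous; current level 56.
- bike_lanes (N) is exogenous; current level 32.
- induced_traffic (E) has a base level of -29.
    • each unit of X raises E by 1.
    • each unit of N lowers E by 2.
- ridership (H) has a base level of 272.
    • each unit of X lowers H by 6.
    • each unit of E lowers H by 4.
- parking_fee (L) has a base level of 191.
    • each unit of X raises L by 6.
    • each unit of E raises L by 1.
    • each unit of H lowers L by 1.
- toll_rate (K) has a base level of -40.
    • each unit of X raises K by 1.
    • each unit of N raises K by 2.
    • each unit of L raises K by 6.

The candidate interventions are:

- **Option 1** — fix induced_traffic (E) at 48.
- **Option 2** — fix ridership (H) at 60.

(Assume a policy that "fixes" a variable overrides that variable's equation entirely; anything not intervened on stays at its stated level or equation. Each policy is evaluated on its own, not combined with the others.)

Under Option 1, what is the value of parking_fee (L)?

Option 1 (E := 48):
  X = 56
  N = 32
  E = 48
  H = 272 − 6·56 − 4·48 = -256
  L = 191 + 6·56 + 48 − (-256) = 831

831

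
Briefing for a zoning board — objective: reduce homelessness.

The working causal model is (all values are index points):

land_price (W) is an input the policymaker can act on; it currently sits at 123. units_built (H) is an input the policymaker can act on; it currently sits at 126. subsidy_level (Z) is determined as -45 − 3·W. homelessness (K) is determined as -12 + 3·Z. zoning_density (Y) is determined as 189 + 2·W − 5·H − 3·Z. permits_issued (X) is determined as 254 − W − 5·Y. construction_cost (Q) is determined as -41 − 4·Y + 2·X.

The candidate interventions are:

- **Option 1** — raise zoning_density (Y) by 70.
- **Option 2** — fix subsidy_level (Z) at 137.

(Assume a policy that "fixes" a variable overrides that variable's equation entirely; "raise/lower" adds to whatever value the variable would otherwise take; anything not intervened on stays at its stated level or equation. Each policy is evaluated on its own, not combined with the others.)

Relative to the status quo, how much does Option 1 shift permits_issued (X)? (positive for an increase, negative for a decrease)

Baseline:
  W = 123
  H = 126
  Z = -45 − 3·123 = -414
  Y = 189 + 2·123 − 5·126 − 3·(-414) = 1047
  X = 254 − 123 − 5·1047 = -5104
Option 1 (Y + 70):
  W = 123
  H = 126
  Z = -45 − 3·123 = -414
  Y = 189 + 2·123 − 5·126 − 3·(-414) (+70 from intervention) = 1117
  X = 254 − 123 − 5·1117 = -5454
Change in X: -5454 − (-5104) = -350

-350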